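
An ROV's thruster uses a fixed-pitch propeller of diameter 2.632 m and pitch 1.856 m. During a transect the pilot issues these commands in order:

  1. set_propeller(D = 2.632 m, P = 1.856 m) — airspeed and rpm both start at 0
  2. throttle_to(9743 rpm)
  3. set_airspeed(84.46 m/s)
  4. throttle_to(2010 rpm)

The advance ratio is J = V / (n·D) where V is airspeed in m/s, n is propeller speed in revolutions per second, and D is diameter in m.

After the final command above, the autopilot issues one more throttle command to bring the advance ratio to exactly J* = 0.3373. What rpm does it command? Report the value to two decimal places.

set_propeller: D = 2.632 m, P = 1.856 m (p = P/D = 0.705167); state ← (V=0, rpm=0)
throttle_to(9743): rpm ← 9743
set_airspeed(84.46): V ← 84.46 m/s
throttle_to(2010): rpm ← 2010
final state: V = 84.46 m/s, rpm = 2010 → n = rpm/60 = 33.500000 rev/s
target J* = 0.3373; solve J* = V/(n·D) for n: n = V/(J*·D) = 84.46/(0.3373 × 2.632) = 95.136868 rev/s
rpm = 60·n = 5708.212094

rpm = 5708.21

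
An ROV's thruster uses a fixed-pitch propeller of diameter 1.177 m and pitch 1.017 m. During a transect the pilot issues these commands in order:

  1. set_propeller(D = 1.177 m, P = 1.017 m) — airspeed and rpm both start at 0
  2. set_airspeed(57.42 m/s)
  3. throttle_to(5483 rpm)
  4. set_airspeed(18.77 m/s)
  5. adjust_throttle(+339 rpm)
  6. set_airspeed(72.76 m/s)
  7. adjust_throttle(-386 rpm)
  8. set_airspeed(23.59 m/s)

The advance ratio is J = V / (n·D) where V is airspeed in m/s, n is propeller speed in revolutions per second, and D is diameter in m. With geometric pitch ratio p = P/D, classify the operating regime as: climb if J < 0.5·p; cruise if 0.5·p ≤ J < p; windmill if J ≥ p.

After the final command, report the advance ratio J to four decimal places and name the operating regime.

J = 0.2212, regime = climb

set_propeller: D = 1.177 m, P = 1.017 m (p = P/D = 0.864061); state ← (V=0, rpm=0)
set_airspeed(57.42): V ← 57.42 m/s
throttle_to(5483): rpm ← 5483
set_airspeed(18.77): V ← 18.77 m/s
adjust_throttle(+339): rpm ← 5483 +339 = 5822
set_airspeed(72.76): V ← 72.76 m/s
adjust_throttle(-386): rpm ← 5822 -386 = 5436
set_airspeed(23.59): V ← 23.59 m/s
final state: V = 23.59 m/s, rpm = 5436 → n = rpm/60 = 90.600000 rev/s
J = V / (n·D) = 23.59 / (90.600000 × 1.177) = 0.221219
regime bands: climb J<0.4320 | cruise [0.4320, 0.8641) | windmill J≥0.8641
J = 0.2212 → climb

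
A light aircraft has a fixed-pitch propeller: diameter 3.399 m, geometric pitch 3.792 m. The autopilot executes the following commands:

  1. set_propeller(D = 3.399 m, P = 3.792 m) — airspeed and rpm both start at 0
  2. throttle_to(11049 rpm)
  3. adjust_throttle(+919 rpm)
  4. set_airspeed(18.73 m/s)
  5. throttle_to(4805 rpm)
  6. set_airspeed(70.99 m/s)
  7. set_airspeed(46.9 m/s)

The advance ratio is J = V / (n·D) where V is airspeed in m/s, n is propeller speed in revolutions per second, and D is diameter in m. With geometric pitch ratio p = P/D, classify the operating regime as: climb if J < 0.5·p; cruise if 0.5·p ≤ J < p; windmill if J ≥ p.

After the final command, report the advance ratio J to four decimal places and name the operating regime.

J = 0.1723, regime = climb

set_propeller: D = 3.399 m, P = 3.792 m (p = P/D = 1.115622); state ← (V=0, rpm=0)
throttle_to(11049): rpm ← 11049
adjust_throttle(+919): rpm ← 11049 +919 = 11968
set_airspeed(18.73): V ← 18.73 m/s
throttle_to(4805): rpm ← 4805
set_airspeed(70.99): V ← 70.99 m/s
set_airspeed(46.9): V ← 46.9 m/s
final state: V = 46.9 m/s, rpm = 4805 → n = rpm/60 = 80.083333 rev/s
J = V / (n·D) = 46.9 / (80.083333 × 3.399) = 0.172298
regime bands: climb J<0.5578 | cruise [0.5578, 1.1156) | windmill J≥1.1156
J = 0.1723 → climb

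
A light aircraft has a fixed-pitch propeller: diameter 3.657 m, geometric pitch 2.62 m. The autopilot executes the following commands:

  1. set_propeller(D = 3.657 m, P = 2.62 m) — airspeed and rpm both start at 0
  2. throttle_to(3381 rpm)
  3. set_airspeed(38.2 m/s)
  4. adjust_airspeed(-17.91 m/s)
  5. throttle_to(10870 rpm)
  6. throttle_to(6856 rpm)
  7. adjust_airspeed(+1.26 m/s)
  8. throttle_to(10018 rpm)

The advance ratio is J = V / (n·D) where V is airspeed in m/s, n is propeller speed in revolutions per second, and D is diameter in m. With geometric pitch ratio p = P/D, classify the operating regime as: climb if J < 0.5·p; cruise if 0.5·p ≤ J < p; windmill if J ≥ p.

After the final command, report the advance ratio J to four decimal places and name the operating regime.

J = 0.0353, regime = climb

set_propeller: D = 3.657 m, P = 2.62 m (p = P/D = 0.716434); state ← (V=0, rpm=0)
throttle_to(3381): rpm ← 3381
set_airspeed(38.2): V ← 38.2 m/s
adjust_airspeed(-17.91): V ← 38.2 -17.91 = 20.29 m/s
throttle_to(10870): rpm ← 10870
throttle_to(6856): rpm ← 6856
adjust_airspeed(+1.26): V ← 20.29 +1.26 = 21.55 m/s
throttle_to(10018): rpm ← 10018
final state: V = 21.55 m/s, rpm = 10018 → n = rpm/60 = 166.966667 rev/s
J = V / (n·D) = 21.55 / (166.966667 × 3.657) = 0.035293
regime bands: climb J<0.3582 | cruise [0.3582, 0.7164) | windmill J≥0.7164
J = 0.0353 → climb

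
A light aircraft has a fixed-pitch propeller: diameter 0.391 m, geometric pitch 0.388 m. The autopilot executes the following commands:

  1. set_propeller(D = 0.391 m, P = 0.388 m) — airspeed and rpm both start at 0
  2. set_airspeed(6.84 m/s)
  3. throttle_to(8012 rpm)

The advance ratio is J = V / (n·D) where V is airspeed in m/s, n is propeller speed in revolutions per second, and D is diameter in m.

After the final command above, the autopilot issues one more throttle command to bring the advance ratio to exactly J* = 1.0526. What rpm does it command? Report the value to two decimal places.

rpm = 997.17

set_propeller: D = 0.391 m, P = 0.388 m (p = P/D = 0.992327); state ← (V=0, rpm=0)
set_airspeed(6.84): V ← 6.84 m/s
throttle_to(8012): rpm ← 8012
final state: V = 6.84 m/s, rpm = 8012 → n = rpm/60 = 133.533333 rev/s
target J* = 1.0526; solve J* = V/(n·D) for n: n = V/(J*·D) = 6.84/(1.0526 × 0.391) = 16.619424 rev/s
rpm = 60·n = 997.165465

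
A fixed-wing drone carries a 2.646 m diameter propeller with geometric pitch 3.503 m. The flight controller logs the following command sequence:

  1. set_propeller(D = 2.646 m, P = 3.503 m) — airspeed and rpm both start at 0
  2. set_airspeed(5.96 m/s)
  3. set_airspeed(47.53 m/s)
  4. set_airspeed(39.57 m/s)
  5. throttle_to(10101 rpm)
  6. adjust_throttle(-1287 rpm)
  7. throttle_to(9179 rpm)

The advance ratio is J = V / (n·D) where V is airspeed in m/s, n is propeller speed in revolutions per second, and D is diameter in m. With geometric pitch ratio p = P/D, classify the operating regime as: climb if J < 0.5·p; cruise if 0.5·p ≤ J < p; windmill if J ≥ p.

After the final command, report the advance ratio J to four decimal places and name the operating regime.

J = 0.0978, regime = climb

set_propeller: D = 2.646 m, P = 3.503 m (p = P/D = 1.323885); state ← (V=0, rpm=0)
set_airspeed(5.96): V ← 5.96 m/s
set_airspeed(47.53): V ← 47.53 m/s
set_airspeed(39.57): V ← 39.57 m/s
throttle_to(10101): rpm ← 10101
adjust_throttle(-1287): rpm ← 10101 -1287 = 8814
throttle_to(9179): rpm ← 9179
final state: V = 39.57 m/s, rpm = 9179 → n = rpm/60 = 152.983333 rev/s
J = V / (n·D) = 39.57 / (152.983333 × 2.646) = 0.097753
regime bands: climb J<0.6619 | cruise [0.6619, 1.3239) | windmill J≥1.3239
J = 0.0978 → climb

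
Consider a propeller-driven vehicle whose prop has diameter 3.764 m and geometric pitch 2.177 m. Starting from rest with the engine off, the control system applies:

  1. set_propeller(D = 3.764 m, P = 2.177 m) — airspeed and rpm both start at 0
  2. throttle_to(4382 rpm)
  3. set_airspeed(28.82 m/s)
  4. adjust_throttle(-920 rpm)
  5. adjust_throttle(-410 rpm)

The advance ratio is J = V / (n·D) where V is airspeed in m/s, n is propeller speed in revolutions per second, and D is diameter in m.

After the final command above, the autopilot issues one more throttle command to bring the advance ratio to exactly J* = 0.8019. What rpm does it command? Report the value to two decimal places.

rpm = 572.90

set_propeller: D = 3.764 m, P = 2.177 m (p = P/D = 0.578374); state ← (V=0, rpm=0)
throttle_to(4382): rpm ← 4382
set_airspeed(28.82): V ← 28.82 m/s
adjust_throttle(-920): rpm ← 4382 -920 = 3462
adjust_throttle(-410): rpm ← 3462 -410 = 3052
final state: V = 28.82 m/s, rpm = 3052 → n = rpm/60 = 50.866667 rev/s
target J* = 0.8019; solve J* = V/(n·D) for n: n = V/(J*·D) = 28.82/(0.8019 × 3.764) = 9.548258 rev/s
rpm = 60·n = 572.895484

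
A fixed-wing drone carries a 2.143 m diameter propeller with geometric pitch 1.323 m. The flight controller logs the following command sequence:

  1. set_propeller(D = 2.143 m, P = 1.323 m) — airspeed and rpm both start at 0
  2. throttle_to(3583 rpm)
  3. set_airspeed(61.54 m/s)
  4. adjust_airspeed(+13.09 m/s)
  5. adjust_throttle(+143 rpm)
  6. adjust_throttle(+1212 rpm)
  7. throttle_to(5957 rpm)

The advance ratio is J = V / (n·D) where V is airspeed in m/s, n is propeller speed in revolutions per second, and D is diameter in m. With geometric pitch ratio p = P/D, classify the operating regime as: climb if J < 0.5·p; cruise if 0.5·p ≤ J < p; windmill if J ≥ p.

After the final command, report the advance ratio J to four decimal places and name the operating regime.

J = 0.3508, regime = cruise

set_propeller: D = 2.143 m, P = 1.323 m (p = P/D = 0.617359); state ← (V=0, rpm=0)
throttle_to(3583): rpm ← 3583
set_airspeed(61.54): V ← 61.54 m/s
adjust_airspeed(+13.09): V ← 61.54 +13.09 = 74.63 m/s
adjust_throttle(+143): rpm ← 3583 +143 = 3726
adjust_throttle(+1212): rpm ← 3726 +1212 = 4938
throttle_to(5957): rpm ← 5957
final state: V = 74.63 m/s, rpm = 5957 → n = rpm/60 = 99.283333 rev/s
J = V / (n·D) = 74.63 / (99.283333 × 2.143) = 0.350764
regime bands: climb J<0.3087 | cruise [0.3087, 0.6174) | windmill J≥0.6174
J = 0.3508 → cruise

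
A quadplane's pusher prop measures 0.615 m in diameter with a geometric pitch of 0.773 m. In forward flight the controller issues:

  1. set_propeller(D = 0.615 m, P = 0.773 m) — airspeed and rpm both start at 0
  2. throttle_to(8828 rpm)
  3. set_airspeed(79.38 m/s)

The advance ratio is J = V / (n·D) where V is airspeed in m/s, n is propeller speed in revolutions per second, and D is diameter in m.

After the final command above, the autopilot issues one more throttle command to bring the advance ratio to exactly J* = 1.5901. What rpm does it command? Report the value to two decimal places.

set_propeller: D = 0.615 m, P = 0.773 m (p = P/D = 1.256911); state ← (V=0, rpm=0)
throttle_to(8828): rpm ← 8828
set_airspeed(79.38): V ← 79.38 m/s
final state: V = 79.38 m/s, rpm = 8828 → n = rpm/60 = 147.133333 rev/s
target J* = 1.5901; solve J* = V/(n·D) for n: n = V/(J*·D) = 79.38/(1.5901 × 0.615) = 81.172990 rev/s
rpm = 60·n = 4870.379375

rpm = 4870.38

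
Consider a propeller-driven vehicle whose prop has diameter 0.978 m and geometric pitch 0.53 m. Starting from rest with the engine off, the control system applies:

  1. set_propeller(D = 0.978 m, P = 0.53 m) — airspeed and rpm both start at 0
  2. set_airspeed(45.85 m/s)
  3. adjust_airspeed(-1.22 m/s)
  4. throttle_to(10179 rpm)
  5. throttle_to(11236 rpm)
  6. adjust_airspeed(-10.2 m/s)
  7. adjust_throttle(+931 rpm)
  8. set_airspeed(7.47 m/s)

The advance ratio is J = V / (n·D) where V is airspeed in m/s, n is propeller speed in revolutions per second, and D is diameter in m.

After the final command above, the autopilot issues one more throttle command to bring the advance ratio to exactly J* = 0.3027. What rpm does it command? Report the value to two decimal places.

rpm = 1513.98

set_propeller: D = 0.978 m, P = 0.53 m (p = P/D = 0.541922); state ← (V=0, rpm=0)
set_airspeed(45.85): V ← 45.85 m/s
adjust_airspeed(-1.22): V ← 45.85 -1.22 = 44.63 m/s
throttle_to(10179): rpm ← 10179
throttle_to(11236): rpm ← 11236
adjust_airspeed(-10.2): V ← 44.63 -10.2 = 34.43 m/s
adjust_throttle(+931): rpm ← 11236 +931 = 12167
set_airspeed(7.47): V ← 7.47 m/s
final state: V = 7.47 m/s, rpm = 12167 → n = rpm/60 = 202.783333 rev/s
target J* = 0.3027; solve J* = V/(n·D) for n: n = V/(J*·D) = 7.47/(0.3027 × 0.978) = 25.233025 rev/s
rpm = 60·n = 1513.981528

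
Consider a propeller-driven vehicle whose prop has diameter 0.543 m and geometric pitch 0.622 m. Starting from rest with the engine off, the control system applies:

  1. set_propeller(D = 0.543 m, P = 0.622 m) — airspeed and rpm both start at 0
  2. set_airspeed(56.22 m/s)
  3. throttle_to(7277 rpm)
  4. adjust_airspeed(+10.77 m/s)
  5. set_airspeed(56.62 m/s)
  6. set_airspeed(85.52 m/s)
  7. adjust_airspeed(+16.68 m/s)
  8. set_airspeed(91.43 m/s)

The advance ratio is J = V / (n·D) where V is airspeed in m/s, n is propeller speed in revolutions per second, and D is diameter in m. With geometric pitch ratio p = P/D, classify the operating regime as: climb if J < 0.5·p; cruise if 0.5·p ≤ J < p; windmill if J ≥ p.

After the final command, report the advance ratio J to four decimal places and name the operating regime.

J = 1.3883, regime = windmill

set_propeller: D = 0.543 m, P = 0.622 m (p = P/D = 1.145488); state ← (V=0, rpm=0)
set_airspeed(56.22): V ← 56.22 m/s
throttle_to(7277): rpm ← 7277
adjust_airspeed(+10.77): V ← 56.22 +10.77 = 66.99 m/s
set_airspeed(56.62): V ← 56.62 m/s
set_airspeed(85.52): V ← 85.52 m/s
adjust_airspeed(+16.68): V ← 85.52 +16.68 = 102.2 m/s
set_airspeed(91.43): V ← 91.43 m/s
final state: V = 91.43 m/s, rpm = 7277 → n = rpm/60 = 121.283333 rev/s
J = V / (n·D) = 91.43 / (121.283333 × 0.543) = 1.388314
regime bands: climb J<0.5727 | cruise [0.5727, 1.1455) | windmill J≥1.1455
J = 1.3883 → windmill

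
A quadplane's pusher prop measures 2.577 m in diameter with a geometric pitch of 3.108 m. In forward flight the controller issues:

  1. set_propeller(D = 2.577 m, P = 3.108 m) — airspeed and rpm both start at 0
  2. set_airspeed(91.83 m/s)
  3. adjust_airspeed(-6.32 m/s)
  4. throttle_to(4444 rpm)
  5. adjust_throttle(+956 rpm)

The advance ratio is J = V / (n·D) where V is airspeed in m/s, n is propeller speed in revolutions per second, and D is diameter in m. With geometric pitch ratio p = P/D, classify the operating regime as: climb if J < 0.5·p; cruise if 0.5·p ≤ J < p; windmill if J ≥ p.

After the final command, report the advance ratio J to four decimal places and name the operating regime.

set_propeller: D = 2.577 m, P = 3.108 m (p = P/D = 1.206054); state ← (V=0, rpm=0)
set_airspeed(91.83): V ← 91.83 m/s
adjust_airspeed(-6.32): V ← 91.83 -6.32 = 85.51 m/s
throttle_to(4444): rpm ← 4444
adjust_throttle(+956): rpm ← 4444 +956 = 5400
final state: V = 85.51 m/s, rpm = 5400 → n = rpm/60 = 90.000000 rev/s
J = V / (n·D) = 85.51 / (90.000000 × 2.577) = 0.368689
regime bands: climb J<0.6030 | cruise [0.6030, 1.2061) | windmill J≥1.2061
J = 0.3687 → climb

J = 0.3687, regime = climb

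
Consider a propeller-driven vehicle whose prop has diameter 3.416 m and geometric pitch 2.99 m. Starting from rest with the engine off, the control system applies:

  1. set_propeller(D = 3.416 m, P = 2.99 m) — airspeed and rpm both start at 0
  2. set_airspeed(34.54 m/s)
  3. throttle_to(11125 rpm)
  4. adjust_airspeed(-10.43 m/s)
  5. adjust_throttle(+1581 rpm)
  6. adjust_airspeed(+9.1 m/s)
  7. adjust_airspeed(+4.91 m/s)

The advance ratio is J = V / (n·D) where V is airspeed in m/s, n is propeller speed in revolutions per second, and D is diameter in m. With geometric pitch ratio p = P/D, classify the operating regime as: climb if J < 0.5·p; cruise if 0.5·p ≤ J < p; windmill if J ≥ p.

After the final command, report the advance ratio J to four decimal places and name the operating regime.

J = 0.0527, regime = climb

set_propeller: D = 3.416 m, P = 2.99 m (p = P/D = 0.875293); state ← (V=0, rpm=0)
set_airspeed(34.54): V ← 34.54 m/s
throttle_to(11125): rpm ← 11125
adjust_airspeed(-10.43): V ← 34.54 -10.43 = 24.11 m/s
adjust_throttle(+1581): rpm ← 11125 +1581 = 12706
adjust_airspeed(+9.1): V ← 24.11 +9.1 = 33.21 m/s
adjust_airspeed(+4.91): V ← 33.21 +4.91 = 38.12 m/s
final state: V = 38.12 m/s, rpm = 12706 → n = rpm/60 = 211.766667 rev/s
J = V / (n·D) = 38.12 / (211.766667 × 3.416) = 0.052696
regime bands: climb J<0.4376 | cruise [0.4376, 0.8753) | windmill J≥0.8753
J = 0.0527 → climb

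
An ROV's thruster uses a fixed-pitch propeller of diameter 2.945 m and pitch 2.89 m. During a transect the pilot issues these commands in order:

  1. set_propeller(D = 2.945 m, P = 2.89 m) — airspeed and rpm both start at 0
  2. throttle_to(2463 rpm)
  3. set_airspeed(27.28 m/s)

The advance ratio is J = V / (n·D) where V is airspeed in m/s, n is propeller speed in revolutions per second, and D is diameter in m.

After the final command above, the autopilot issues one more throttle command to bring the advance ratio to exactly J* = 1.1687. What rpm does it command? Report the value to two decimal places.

set_propeller: D = 2.945 m, P = 2.89 m (p = P/D = 0.981324); state ← (V=0, rpm=0)
throttle_to(2463): rpm ← 2463
set_airspeed(27.28): V ← 27.28 m/s
final state: V = 27.28 m/s, rpm = 2463 → n = rpm/60 = 41.050000 rev/s
target J* = 1.1687; solve J* = V/(n·D) for n: n = V/(J*·D) = 27.28/(1.1687 × 2.945) = 7.926036 rev/s
rpm = 60·n = 475.562141

rpm = 475.56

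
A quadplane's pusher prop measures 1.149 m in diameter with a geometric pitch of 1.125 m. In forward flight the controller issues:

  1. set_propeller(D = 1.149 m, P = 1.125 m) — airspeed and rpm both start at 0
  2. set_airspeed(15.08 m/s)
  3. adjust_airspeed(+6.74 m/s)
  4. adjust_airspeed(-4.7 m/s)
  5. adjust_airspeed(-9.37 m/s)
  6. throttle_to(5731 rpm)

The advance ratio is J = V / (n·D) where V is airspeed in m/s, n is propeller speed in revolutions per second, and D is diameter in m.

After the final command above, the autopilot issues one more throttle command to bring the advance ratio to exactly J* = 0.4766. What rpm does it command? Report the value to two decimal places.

rpm = 849.14

set_propeller: D = 1.149 m, P = 1.125 m (p = P/D = 0.979112); state ← (V=0, rpm=0)
set_airspeed(15.08): V ← 15.08 m/s
adjust_airspeed(+6.74): V ← 15.08 +6.74 = 21.82 m/s
adjust_airspeed(-4.7): V ← 21.82 -4.7 = 17.12 m/s
adjust_airspeed(-9.37): V ← 17.12 -9.37 = 7.75 m/s
throttle_to(5731): rpm ← 5731
final state: V = 7.75 m/s, rpm = 5731 → n = rpm/60 = 95.516667 rev/s
target J* = 0.4766; solve J* = V/(n·D) for n: n = V/(J*·D) = 7.75/(0.4766 × 1.149) = 14.152320 rev/s
rpm = 60·n = 849.139192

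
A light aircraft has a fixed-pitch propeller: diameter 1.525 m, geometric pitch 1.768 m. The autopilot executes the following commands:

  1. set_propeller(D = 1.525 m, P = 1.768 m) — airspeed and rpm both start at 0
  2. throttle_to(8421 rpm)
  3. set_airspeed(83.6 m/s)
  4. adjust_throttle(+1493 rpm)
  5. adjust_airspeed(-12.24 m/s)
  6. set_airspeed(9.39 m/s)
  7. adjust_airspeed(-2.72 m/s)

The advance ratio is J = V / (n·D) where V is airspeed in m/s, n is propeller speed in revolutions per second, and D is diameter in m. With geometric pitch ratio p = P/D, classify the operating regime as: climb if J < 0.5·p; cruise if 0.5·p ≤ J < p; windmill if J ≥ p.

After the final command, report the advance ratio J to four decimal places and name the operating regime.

J = 0.0265, regime = climb

set_propeller: D = 1.525 m, P = 1.768 m (p = P/D = 1.159344); state ← (V=0, rpm=0)
throttle_to(8421): rpm ← 8421
set_airspeed(83.6): V ← 83.6 m/s
adjust_throttle(+1493): rpm ← 8421 +1493 = 9914
adjust_airspeed(-12.24): V ← 83.6 -12.24 = 71.36 m/s
set_airspeed(9.39): V ← 9.39 m/s
adjust_airspeed(-2.72): V ← 9.39 -2.72 = 6.67 m/s
final state: V = 6.67 m/s, rpm = 9914 → n = rpm/60 = 165.233333 rev/s
J = V / (n·D) = 6.67 / (165.233333 × 1.525) = 0.026470
regime bands: climb J<0.5797 | cruise [0.5797, 1.1593) | windmill J≥1.1593
J = 0.0265 → climb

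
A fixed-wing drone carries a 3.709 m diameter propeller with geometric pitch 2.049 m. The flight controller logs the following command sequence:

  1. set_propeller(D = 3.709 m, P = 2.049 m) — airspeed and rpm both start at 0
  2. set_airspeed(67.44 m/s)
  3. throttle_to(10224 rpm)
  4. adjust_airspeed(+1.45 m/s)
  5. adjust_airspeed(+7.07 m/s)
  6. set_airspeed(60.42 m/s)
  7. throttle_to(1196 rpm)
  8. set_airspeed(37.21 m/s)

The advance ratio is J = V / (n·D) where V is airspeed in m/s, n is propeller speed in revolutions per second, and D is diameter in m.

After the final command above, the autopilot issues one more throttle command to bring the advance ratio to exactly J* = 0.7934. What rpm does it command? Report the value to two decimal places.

rpm = 758.69

set_propeller: D = 3.709 m, P = 2.049 m (p = P/D = 0.552440); state ← (V=0, rpm=0)
set_airspeed(67.44): V ← 67.44 m/s
throttle_to(10224): rpm ← 10224
adjust_airspeed(+1.45): V ← 67.44 +1.45 = 68.89 m/s
adjust_airspeed(+7.07): V ← 68.89 +7.07 = 75.96 m/s
set_airspeed(60.42): V ← 60.42 m/s
throttle_to(1196): rpm ← 1196
set_airspeed(37.21): V ← 37.21 m/s
final state: V = 37.21 m/s, rpm = 1196 → n = rpm/60 = 19.933333 rev/s
target J* = 0.7934; solve J* = V/(n·D) for n: n = V/(J*·D) = 37.21/(0.7934 × 3.709) = 12.644761 rev/s
rpm = 60·n = 758.685687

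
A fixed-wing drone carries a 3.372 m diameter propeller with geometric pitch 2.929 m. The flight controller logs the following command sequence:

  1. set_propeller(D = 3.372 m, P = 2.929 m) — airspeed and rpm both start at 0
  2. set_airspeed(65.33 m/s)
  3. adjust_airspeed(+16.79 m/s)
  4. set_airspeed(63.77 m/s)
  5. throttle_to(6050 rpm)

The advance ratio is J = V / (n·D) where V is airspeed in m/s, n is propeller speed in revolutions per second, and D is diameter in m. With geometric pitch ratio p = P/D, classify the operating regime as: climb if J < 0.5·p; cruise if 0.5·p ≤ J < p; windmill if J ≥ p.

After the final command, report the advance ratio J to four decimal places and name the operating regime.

J = 0.1876, regime = climb

set_propeller: D = 3.372 m, P = 2.929 m (p = P/D = 0.868624); state ← (V=0, rpm=0)
set_airspeed(65.33): V ← 65.33 m/s
adjust_airspeed(+16.79): V ← 65.33 +16.79 = 82.12 m/s
set_airspeed(63.77): V ← 63.77 m/s
throttle_to(6050): rpm ← 6050
final state: V = 63.77 m/s, rpm = 6050 → n = rpm/60 = 100.833333 rev/s
J = V / (n·D) = 63.77 / (100.833333 × 3.372) = 0.187553
regime bands: climb J<0.4343 | cruise [0.4343, 0.8686) | windmill J≥0.8686
J = 0.1876 → climb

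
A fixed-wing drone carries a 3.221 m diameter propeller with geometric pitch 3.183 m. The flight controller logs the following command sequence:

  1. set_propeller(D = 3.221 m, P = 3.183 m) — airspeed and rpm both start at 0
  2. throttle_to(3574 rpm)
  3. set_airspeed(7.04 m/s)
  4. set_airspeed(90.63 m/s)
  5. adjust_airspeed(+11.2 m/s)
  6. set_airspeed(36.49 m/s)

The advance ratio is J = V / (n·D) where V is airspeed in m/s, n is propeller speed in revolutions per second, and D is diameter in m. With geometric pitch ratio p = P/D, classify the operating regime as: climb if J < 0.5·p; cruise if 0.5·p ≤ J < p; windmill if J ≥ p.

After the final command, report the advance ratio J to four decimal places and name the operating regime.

set_propeller: D = 3.221 m, P = 3.183 m (p = P/D = 0.988202); state ← (V=0, rpm=0)
throttle_to(3574): rpm ← 3574
set_airspeed(7.04): V ← 7.04 m/s
set_airspeed(90.63): V ← 90.63 m/s
adjust_airspeed(+11.2): V ← 90.63 +11.2 = 101.83 m/s
set_airspeed(36.49): V ← 36.49 m/s
final state: V = 36.49 m/s, rpm = 3574 → n = rpm/60 = 59.566667 rev/s
J = V / (n·D) = 36.49 / (59.566667 × 3.221) = 0.190187
regime bands: climb J<0.4941 | cruise [0.4941, 0.9882) | windmill J≥0.9882
J = 0.1902 → climb

J = 0.1902, regime = climb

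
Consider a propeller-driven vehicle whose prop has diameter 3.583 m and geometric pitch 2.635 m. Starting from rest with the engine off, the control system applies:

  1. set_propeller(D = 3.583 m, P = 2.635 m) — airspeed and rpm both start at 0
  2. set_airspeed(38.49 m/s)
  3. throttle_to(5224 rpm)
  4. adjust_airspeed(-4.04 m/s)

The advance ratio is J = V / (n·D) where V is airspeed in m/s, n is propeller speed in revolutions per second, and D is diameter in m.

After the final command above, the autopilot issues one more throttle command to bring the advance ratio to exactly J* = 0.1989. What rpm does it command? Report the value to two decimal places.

rpm = 2900.41

set_propeller: D = 3.583 m, P = 2.635 m (p = P/D = 0.735417); state ← (V=0, rpm=0)
set_airspeed(38.49): V ← 38.49 m/s
throttle_to(5224): rpm ← 5224
adjust_airspeed(-4.04): V ← 38.49 -4.04 = 34.45 m/s
final state: V = 34.45 m/s, rpm = 5224 → n = rpm/60 = 87.066667 rev/s
target J* = 0.1989; solve J* = V/(n·D) for n: n = V/(J*·D) = 34.45/(0.1989 × 3.583) = 48.340110 rev/s
rpm = 60·n = 2900.406604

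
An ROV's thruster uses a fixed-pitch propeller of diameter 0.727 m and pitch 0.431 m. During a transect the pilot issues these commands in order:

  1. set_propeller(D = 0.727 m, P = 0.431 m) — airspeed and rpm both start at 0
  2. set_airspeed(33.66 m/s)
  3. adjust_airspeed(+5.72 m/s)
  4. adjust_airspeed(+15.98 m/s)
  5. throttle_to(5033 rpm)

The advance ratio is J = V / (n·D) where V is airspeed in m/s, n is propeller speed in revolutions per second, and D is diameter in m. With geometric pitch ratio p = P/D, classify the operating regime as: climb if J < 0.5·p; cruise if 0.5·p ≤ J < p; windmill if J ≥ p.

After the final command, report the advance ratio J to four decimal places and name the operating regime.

J = 0.9078, regime = windmill

set_propeller: D = 0.727 m, P = 0.431 m (p = P/D = 0.592847); state ← (V=0, rpm=0)
set_airspeed(33.66): V ← 33.66 m/s
adjust_airspeed(+5.72): V ← 33.66 +5.72 = 39.38 m/s
adjust_airspeed(+15.98): V ← 39.38 +15.98 = 55.36 m/s
throttle_to(5033): rpm ← 5033
final state: V = 55.36 m/s, rpm = 5033 → n = rpm/60 = 83.883333 rev/s
J = V / (n·D) = 55.36 / (83.883333 × 0.727) = 0.907791
regime bands: climb J<0.2964 | cruise [0.2964, 0.5928) | windmill J≥0.5928
J = 0.9078 → windmill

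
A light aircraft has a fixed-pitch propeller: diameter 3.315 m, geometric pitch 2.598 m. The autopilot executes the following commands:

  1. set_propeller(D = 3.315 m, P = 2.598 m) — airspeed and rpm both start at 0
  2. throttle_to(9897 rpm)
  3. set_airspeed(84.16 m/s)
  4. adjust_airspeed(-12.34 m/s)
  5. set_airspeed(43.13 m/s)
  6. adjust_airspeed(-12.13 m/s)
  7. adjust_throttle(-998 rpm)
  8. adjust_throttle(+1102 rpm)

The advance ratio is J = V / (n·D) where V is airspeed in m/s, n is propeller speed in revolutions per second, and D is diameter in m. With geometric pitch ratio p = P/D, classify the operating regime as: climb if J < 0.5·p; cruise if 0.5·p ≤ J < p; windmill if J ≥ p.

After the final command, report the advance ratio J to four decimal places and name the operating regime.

J = 0.0561, regime = climb

set_propeller: D = 3.315 m, P = 2.598 m (p = P/D = 0.783710); state ← (V=0, rpm=0)
throttle_to(9897): rpm ← 9897
set_airspeed(84.16): V ← 84.16 m/s
adjust_airspeed(-12.34): V ← 84.16 -12.34 = 71.82 m/s
set_airspeed(43.13): V ← 43.13 m/s
adjust_airspeed(-12.13): V ← 43.13 -12.13 = 31 m/s
adjust_throttle(-998): rpm ← 9897 -998 = 8899
adjust_throttle(+1102): rpm ← 8899 +1102 = 10001
final state: V = 31 m/s, rpm = 10001 → n = rpm/60 = 166.683333 rev/s
J = V / (n·D) = 31 / (166.683333 × 3.315) = 0.056103
regime bands: climb J<0.3919 | cruise [0.3919, 0.7837) | windmill J≥0.7837
J = 0.0561 → climb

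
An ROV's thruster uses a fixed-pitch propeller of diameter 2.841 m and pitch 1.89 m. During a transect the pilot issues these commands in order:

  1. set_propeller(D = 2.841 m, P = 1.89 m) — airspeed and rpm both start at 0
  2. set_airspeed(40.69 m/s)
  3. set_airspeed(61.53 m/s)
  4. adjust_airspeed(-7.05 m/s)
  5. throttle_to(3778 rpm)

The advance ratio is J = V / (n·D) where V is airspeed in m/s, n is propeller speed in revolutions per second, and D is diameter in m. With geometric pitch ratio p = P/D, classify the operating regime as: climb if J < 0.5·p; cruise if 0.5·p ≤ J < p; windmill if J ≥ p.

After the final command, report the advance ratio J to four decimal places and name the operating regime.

set_propeller: D = 2.841 m, P = 1.89 m (p = P/D = 0.665259); state ← (V=0, rpm=0)
set_airspeed(40.69): V ← 40.69 m/s
set_airspeed(61.53): V ← 61.53 m/s
adjust_airspeed(-7.05): V ← 61.53 -7.05 = 54.48 m/s
throttle_to(3778): rpm ← 3778
final state: V = 54.48 m/s, rpm = 3778 → n = rpm/60 = 62.966667 rev/s
J = V / (n·D) = 54.48 / (62.966667 × 2.841) = 0.304548
regime bands: climb J<0.3326 | cruise [0.3326, 0.6653) | windmill J≥0.6653
J = 0.3045 → climb

J = 0.3045, regime = climb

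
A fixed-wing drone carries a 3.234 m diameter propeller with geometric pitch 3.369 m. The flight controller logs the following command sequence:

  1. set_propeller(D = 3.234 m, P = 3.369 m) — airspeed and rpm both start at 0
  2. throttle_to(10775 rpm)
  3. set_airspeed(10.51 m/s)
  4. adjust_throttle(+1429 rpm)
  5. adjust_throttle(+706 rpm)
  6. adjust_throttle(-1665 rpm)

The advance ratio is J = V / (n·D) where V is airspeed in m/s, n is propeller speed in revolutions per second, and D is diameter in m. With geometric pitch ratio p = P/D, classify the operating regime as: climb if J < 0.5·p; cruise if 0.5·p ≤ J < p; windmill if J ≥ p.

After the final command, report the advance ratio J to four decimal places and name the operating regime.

set_propeller: D = 3.234 m, P = 3.369 m (p = P/D = 1.041744); state ← (V=0, rpm=0)
throttle_to(10775): rpm ← 10775
set_airspeed(10.51): V ← 10.51 m/s
adjust_throttle(+1429): rpm ← 10775 +1429 = 12204
adjust_throttle(+706): rpm ← 12204 +706 = 12910
adjust_throttle(-1665): rpm ← 12910 -1665 = 11245
final state: V = 10.51 m/s, rpm = 11245 → n = rpm/60 = 187.416667 rev/s
J = V / (n·D) = 10.51 / (187.416667 × 3.234) = 0.017340
regime bands: climb J<0.5209 | cruise [0.5209, 1.0417) | windmill J≥1.0417
J = 0.0173 → climb

J = 0.0173, regime = climb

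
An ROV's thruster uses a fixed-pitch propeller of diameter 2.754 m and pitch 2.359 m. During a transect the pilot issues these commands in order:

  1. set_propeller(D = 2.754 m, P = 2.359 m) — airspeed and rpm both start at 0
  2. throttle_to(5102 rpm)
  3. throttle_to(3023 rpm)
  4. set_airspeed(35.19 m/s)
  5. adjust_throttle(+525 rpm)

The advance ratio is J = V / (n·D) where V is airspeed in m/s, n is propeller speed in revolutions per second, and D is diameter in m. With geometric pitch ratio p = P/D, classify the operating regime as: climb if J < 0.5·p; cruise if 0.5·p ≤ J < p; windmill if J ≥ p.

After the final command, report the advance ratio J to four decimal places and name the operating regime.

J = 0.2161, regime = climb

set_propeller: D = 2.754 m, P = 2.359 m (p = P/D = 0.856572); state ← (V=0, rpm=0)
throttle_to(5102): rpm ← 5102
throttle_to(3023): rpm ← 3023
set_airspeed(35.19): V ← 35.19 m/s
adjust_throttle(+525): rpm ← 3023 +525 = 3548
final state: V = 35.19 m/s, rpm = 3548 → n = rpm/60 = 59.133333 rev/s
J = V / (n·D) = 35.19 / (59.133333 × 2.754) = 0.216084
regime bands: climb J<0.4283 | cruise [0.4283, 0.8566) | windmill J≥0.8566
J = 0.2161 → climb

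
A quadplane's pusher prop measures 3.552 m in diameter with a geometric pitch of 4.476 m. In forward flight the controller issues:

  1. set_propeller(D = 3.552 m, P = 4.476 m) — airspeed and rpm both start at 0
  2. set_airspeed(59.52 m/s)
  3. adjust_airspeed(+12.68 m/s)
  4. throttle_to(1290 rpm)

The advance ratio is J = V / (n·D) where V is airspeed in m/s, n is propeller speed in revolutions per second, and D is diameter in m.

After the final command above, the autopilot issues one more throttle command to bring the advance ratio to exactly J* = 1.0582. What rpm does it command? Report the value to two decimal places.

set_propeller: D = 3.552 m, P = 4.476 m (p = P/D = 1.260135); state ← (V=0, rpm=0)
set_airspeed(59.52): V ← 59.52 m/s
adjust_airspeed(+12.68): V ← 59.52 +12.68 = 72.2 m/s
throttle_to(1290): rpm ← 1290
final state: V = 72.2 m/s, rpm = 1290 → n = rpm/60 = 21.500000 rev/s
target J* = 1.0582; solve J* = V/(n·D) for n: n = V/(J*·D) = 72.2/(1.0582 × 3.552) = 19.208634 rev/s
rpm = 60·n = 1152.518044

rpm = 1152.52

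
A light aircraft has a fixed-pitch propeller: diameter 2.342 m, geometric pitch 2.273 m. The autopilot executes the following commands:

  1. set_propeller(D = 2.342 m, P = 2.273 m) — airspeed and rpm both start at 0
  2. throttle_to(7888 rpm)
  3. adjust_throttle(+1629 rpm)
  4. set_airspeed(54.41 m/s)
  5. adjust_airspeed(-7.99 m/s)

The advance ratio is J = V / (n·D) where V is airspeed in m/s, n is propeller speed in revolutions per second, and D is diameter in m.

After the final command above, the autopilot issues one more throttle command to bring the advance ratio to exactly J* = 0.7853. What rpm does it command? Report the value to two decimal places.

rpm = 1514.38

set_propeller: D = 2.342 m, P = 2.273 m (p = P/D = 0.970538); state ← (V=0, rpm=0)
throttle_to(7888): rpm ← 7888
adjust_throttle(+1629): rpm ← 7888 +1629 = 9517
set_airspeed(54.41): V ← 54.41 m/s
adjust_airspeed(-7.99): V ← 54.41 -7.99 = 46.42 m/s
final state: V = 46.42 m/s, rpm = 9517 → n = rpm/60 = 158.616667 rev/s
target J* = 0.7853; solve J* = V/(n·D) for n: n = V/(J*·D) = 46.42/(0.7853 × 2.342) = 25.239610 rev/s
rpm = 60·n = 1514.376628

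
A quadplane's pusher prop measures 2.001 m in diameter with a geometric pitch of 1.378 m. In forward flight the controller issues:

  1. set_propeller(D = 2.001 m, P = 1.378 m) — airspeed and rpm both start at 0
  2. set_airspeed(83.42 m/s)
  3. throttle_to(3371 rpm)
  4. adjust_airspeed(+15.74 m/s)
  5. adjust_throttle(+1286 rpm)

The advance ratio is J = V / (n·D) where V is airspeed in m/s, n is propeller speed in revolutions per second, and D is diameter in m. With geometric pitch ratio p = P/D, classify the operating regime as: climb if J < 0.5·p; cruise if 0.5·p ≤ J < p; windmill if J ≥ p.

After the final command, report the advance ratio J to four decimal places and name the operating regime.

set_propeller: D = 2.001 m, P = 1.378 m (p = P/D = 0.688656); state ← (V=0, rpm=0)
set_airspeed(83.42): V ← 83.42 m/s
throttle_to(3371): rpm ← 3371
adjust_airspeed(+15.74): V ← 83.42 +15.74 = 99.16 m/s
adjust_throttle(+1286): rpm ← 3371 +1286 = 4657
final state: V = 99.16 m/s, rpm = 4657 → n = rpm/60 = 77.616667 rev/s
J = V / (n·D) = 99.16 / (77.616667 × 2.001) = 0.638461
regime bands: climb J<0.3443 | cruise [0.3443, 0.6887) | windmill J≥0.6887
J = 0.6385 → cruise

J = 0.6385, regime = cruise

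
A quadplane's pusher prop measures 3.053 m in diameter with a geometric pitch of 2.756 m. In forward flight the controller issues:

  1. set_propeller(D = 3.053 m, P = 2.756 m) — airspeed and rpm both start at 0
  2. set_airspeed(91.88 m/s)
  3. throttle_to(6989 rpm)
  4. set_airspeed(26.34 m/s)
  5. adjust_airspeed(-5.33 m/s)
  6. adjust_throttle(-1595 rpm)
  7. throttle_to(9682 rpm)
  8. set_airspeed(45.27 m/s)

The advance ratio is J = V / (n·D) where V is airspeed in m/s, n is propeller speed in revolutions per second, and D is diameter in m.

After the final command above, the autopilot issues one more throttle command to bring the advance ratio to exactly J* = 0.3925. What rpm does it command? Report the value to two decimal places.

rpm = 2266.71

set_propeller: D = 3.053 m, P = 2.756 m (p = P/D = 0.902719); state ← (V=0, rpm=0)
set_airspeed(91.88): V ← 91.88 m/s
throttle_to(6989): rpm ← 6989
set_airspeed(26.34): V ← 26.34 m/s
adjust_airspeed(-5.33): V ← 26.34 -5.33 = 21.01 m/s
adjust_throttle(-1595): rpm ← 6989 -1595 = 5394
throttle_to(9682): rpm ← 9682
set_airspeed(45.27): V ← 45.27 m/s
final state: V = 45.27 m/s, rpm = 9682 → n = rpm/60 = 161.366667 rev/s
target J* = 0.3925; solve J* = V/(n·D) for n: n = V/(J*·D) = 45.27/(0.3925 × 3.053) = 37.778441 rev/s
rpm = 60·n = 2266.706445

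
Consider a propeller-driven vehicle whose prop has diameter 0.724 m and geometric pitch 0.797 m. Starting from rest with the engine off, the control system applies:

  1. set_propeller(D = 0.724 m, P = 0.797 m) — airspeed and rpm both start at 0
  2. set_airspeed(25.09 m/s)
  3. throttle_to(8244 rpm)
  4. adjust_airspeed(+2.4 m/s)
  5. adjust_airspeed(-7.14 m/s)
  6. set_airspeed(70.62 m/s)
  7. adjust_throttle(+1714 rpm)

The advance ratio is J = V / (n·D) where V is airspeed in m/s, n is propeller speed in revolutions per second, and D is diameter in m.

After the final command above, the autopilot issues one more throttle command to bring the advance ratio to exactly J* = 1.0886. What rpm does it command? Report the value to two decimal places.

rpm = 5376.16

set_propeller: D = 0.724 m, P = 0.797 m (p = P/D = 1.100829); state ← (V=0, rpm=0)
set_airspeed(25.09): V ← 25.09 m/s
throttle_to(8244): rpm ← 8244
adjust_airspeed(+2.4): V ← 25.09 +2.4 = 27.49 m/s
adjust_airspeed(-7.14): V ← 27.49 -7.14 = 20.35 m/s
set_airspeed(70.62): V ← 70.62 m/s
adjust_throttle(+1714): rpm ← 8244 +1714 = 9958
final state: V = 70.62 m/s, rpm = 9958 → n = rpm/60 = 165.966667 rev/s
target J* = 1.0886; solve J* = V/(n·D) for n: n = V/(J*·D) = 70.62/(1.0886 × 0.724) = 89.602642 rev/s
rpm = 60·n = 5376.158541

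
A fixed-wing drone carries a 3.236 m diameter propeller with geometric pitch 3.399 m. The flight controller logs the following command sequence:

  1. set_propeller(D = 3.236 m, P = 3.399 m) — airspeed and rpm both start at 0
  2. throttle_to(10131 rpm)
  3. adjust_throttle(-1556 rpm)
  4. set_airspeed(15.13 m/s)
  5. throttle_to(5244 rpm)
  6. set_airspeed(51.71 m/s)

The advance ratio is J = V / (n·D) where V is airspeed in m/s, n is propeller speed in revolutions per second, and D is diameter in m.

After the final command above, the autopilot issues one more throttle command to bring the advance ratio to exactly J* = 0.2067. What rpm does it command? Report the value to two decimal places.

rpm = 4638.49

set_propeller: D = 3.236 m, P = 3.399 m (p = P/D = 1.050371); state ← (V=0, rpm=0)
throttle_to(10131): rpm ← 10131
adjust_throttle(-1556): rpm ← 10131 -1556 = 8575
set_airspeed(15.13): V ← 15.13 m/s
throttle_to(5244): rpm ← 5244
set_airspeed(51.71): V ← 51.71 m/s
final state: V = 51.71 m/s, rpm = 5244 → n = rpm/60 = 87.400000 rev/s
target J* = 0.2067; solve J* = V/(n·D) for n: n = V/(J*·D) = 51.71/(0.2067 × 3.236) = 77.308198 rev/s
rpm = 60·n = 4638.491858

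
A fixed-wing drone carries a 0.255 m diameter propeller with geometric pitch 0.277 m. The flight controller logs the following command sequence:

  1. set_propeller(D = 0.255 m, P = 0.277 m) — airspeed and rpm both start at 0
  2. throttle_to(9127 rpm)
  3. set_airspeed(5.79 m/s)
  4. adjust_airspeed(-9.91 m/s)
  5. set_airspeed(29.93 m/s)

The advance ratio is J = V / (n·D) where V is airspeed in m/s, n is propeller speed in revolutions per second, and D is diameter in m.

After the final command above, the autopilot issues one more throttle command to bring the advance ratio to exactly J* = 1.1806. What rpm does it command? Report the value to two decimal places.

rpm = 5965.06

set_propeller: D = 0.255 m, P = 0.277 m (p = P/D = 1.086275); state ← (V=0, rpm=0)
throttle_to(9127): rpm ← 9127
set_airspeed(5.79): V ← 5.79 m/s
adjust_airspeed(-9.91): V ← 5.79 -9.91 = -4.12 m/s
set_airspeed(29.93): V ← 29.93 m/s
final state: V = 29.93 m/s, rpm = 9127 → n = rpm/60 = 152.116667 rev/s
target J* = 1.1806; solve J* = V/(n·D) for n: n = V/(J*·D) = 29.93/(1.1806 × 0.255) = 99.417711 rev/s
rpm = 60·n = 5965.062630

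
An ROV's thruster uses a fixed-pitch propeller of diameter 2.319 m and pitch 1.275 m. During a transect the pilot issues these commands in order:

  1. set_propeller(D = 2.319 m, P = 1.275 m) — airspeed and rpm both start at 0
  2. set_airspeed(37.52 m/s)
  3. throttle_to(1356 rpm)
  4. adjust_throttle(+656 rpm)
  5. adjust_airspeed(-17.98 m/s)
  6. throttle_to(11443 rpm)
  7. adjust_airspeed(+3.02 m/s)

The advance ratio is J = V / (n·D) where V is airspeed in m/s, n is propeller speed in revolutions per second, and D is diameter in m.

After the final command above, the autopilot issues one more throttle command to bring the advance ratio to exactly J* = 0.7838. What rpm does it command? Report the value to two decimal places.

rpm = 744.71

set_propeller: D = 2.319 m, P = 1.275 m (p = P/D = 0.549806); state ← (V=0, rpm=0)
set_airspeed(37.52): V ← 37.52 m/s
throttle_to(1356): rpm ← 1356
adjust_throttle(+656): rpm ← 1356 +656 = 2012
adjust_airspeed(-17.98): V ← 37.52 -17.98 = 19.54 m/s
throttle_to(11443): rpm ← 11443
adjust_airspeed(+3.02): V ← 19.54 +3.02 = 22.56 m/s
final state: V = 22.56 m/s, rpm = 11443 → n = rpm/60 = 190.716667 rev/s
target J* = 0.7838; solve J* = V/(n·D) for n: n = V/(J*·D) = 22.56/(0.7838 × 2.319) = 12.411752 rev/s
rpm = 60·n = 744.705117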